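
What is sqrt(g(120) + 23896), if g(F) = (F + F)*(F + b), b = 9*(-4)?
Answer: 2*sqrt(11014) ≈ 209.90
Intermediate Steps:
b = -36
g(F) = 2*F*(-36 + F) (g(F) = (F + F)*(F - 36) = (2*F)*(-36 + F) = 2*F*(-36 + F))
sqrt(g(120) + 23896) = sqrt(2*120*(-36 + 120) + 23896) = sqrt(2*120*84 + 23896) = sqrt(20160 + 23896) = sqrt(44056) = 2*sqrt(11014)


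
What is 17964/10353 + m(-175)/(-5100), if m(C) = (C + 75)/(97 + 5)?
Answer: 1832531/1056006 ≈ 1.7353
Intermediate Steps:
m(C) = 25/34 + C/102 (m(C) = (75 + C)/102 = (75 + C)*(1/102) = 25/34 + C/102)
17964/10353 + m(-175)/(-5100) = 17964/10353 + (25/34 + (1/102)*(-175))/(-5100) = 17964*(1/10353) + (25/34 - 175/102)*(-1/5100) = 5988/3451 - 50/51*(-1/5100) = 5988/3451 + 1/5202 = 1832531/1056006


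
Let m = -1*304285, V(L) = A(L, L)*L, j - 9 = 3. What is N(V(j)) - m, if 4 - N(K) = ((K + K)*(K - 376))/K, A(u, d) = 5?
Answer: 304921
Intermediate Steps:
j = 12 (j = 9 + 3 = 12)
V(L) = 5*L
m = -304285
N(K) = 756 - 2*K (N(K) = 4 - (K + K)*(K - 376)/K = 4 - (2*K)*(-376 + K)/K = 4 - 2*K*(-376 + K)/K = 4 - (-752 + 2*K) = 4 + (752 - 2*K) = 756 - 2*K)
N(V(j)) - m = (756 - 10*12) - 1*(-304285) = (756 - 2*60) + 304285 = (756 - 120) + 304285 = 636 + 304285 = 304921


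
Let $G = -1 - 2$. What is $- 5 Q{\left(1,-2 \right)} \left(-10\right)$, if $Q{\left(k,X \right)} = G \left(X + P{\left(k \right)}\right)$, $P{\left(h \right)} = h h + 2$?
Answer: $-150$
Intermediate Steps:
$G = -3$ ($G = -1 - 2 = -3$)
$P{\left(h \right)} = 2 + h^{2}$ ($P{\left(h \right)} = h^{2} + 2 = 2 + h^{2}$)
$Q{\left(k,X \right)} = -6 - 3 X - 3 k^{2}$ ($Q{\left(k,X \right)} = - 3 \left(X + \left(2 + k^{2}\right)\right) = - 3 \left(2 + X + k^{2}\right) = -6 - 3 X - 3 k^{2}$)
$- 5 Q{\left(1,-2 \right)} \left(-10\right) = - 5 \left(-6 - -6 - 3 \cdot 1^{2}\right) \left(-10\right) = - 5 \left(-6 + 6 - 3\right) \left(-10\right) = \left(-5\right) \left(-3\right) \left(-10\right) = 15 \left(-10\right) = -150$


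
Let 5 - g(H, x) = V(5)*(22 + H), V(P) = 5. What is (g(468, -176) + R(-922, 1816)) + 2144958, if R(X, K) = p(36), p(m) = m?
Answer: 2142549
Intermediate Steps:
R(X, K) = 36
g(H, x) = -105 - 5*H (g(H, x) = 5 - 5*(22 + H) = 5 - (110 + 5*H) = 5 + (-110 - 5*H) = -105 - 5*H)
(g(468, -176) + R(-922, 1816)) + 2144958 = ((-105 - 5*468) + 36) + 2144958 = ((-105 - 2340) + 36) + 2144958 = (-2445 + 36) + 2144958 = -2409 + 2144958 = 2142549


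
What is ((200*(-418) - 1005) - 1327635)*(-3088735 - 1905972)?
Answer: 7053725013680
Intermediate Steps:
((200*(-418) - 1005) - 1327635)*(-3088735 - 1905972) = ((-83600 - 1005) - 1327635)*(-4994707) = (-84605 - 1327635)*(-4994707) = -1412240*(-4994707) = 7053725013680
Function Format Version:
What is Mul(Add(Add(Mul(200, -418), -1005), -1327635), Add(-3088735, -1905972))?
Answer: 7053725013680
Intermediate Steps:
Mul(Add(Add(Mul(200, -418), -1005), -1327635), Add(-3088735, -1905972)) = Mul(Add(Add(-83600, -1005), -1327635), -4994707) = Mul(Add(-84605, -1327635), -4994707) = Mul(-1412240, -4994707) = 7053725013680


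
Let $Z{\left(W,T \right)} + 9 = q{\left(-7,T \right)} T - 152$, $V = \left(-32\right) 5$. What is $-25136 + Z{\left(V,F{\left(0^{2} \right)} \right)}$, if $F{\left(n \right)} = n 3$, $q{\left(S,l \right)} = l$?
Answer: $-25297$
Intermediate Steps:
$F{\left(n \right)} = 3 n$
$V = -160$
$Z{\left(W,T \right)} = -161 + T^{2}$ ($Z{\left(W,T \right)} = -9 + \left(T T - 152\right) = -9 + \left(T^{2} - 152\right) = -9 + \left(-152 + T^{2}\right) = -161 + T^{2}$)
$-25136 + Z{\left(V,F{\left(0^{2} \right)} \right)} = -25136 - \left(161 - \left(3 \cdot 0^{2}\right)^{2}\right) = -25136 - \left(161 - \left(3 \cdot 0\right)^{2}\right) = -25136 - \left(161 - 0^{2}\right) = -25136 + \left(-161 + 0\right) = -25136 - 161 = -25297$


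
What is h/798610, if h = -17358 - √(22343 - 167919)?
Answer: -8679/399305 - I*√36394/399305 ≈ -0.021735 - 0.00047776*I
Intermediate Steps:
h = -17358 - 2*I*√36394 (h = -17358 - √(-145576) = -17358 - 2*I*√36394 ≈ -17358.0 - 381.54*I)
h/798610 = (-17358 - 2*I*√36394)/798610 = (-17358 - 2*I*√36394)*(1/798610) = -8679/399305 - I*√36394/399305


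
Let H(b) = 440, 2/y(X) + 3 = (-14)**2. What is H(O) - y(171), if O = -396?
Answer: 84918/193 ≈ 439.99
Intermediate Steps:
y(X) = 2/193 (y(X) = 2/(-3 + (-14)**2) = 2/(-3 + 196) = 2/193)
H(O) - y(171) = 440 - 1*2/193 = 440 - 2/193 = 84918/193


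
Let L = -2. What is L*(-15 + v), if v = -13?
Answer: 56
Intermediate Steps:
L*(-15 + v) = -2*(-15 - 13) = -2*(-28) = 56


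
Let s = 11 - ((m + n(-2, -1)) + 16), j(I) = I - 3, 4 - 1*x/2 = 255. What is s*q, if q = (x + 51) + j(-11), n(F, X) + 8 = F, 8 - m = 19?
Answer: -7440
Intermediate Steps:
x = -502 (x = 8 - 2*255 = 8 - 510 = -502)
m = -11 (m = 8 - 1*19 = 8 - 19 = -11)
n(F, X) = -8 + F
j(I) = -3 + I
q = -465 (q = (-502 + 51) + (-3 - 11) = -451 - 14 = -465)
s = 16 (s = 11 - ((-11 + (-8 - 2)) + 16) = 11 - ((-11 - 10) + 16) = 11 - (-21 + 16) = 11 - 1*(-5) = 11 + 5 = 16)
s*q = 16*(-465) = -7440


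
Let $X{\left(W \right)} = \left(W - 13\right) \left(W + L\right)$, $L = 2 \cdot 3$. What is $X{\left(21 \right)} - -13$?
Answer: $229$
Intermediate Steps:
$L = 6$
$X{\left(W \right)} = \left(-13 + W\right) \left(6 + W\right)$ ($X{\left(W \right)} = \left(W - 13\right) \left(W + 6\right) = \left(-13 + W\right) \left(6 + W\right)$)
$X{\left(21 \right)} - -13 = \left(-78 + 21^{2} - 147\right) - -13 = \left(-78 + 441 - 147\right) + 13 = 216 + 13 = 229$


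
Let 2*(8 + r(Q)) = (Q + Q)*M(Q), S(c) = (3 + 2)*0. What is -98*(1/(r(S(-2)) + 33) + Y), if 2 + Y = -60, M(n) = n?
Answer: 151802/25 ≈ 6072.1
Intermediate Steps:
S(c) = 0 (S(c) = 5*0 = 0)
Y = -62 (Y = -2 - 60 = -62)
r(Q) = -8 + Q² (r(Q) = -8 + ((Q + Q)*Q)/2 = -8 + ((2*Q)*Q)/2 = -8 + (2*Q²)/2 = -8 + Q²)
-98*(1/(r(S(-2)) + 33) + Y) = -98*(1/((-8 + 0²) + 33) - 62) = -98*(1/((-8 + 0) + 33) - 62) = -98*(1/(-8 + 33) - 62) = -98*(1/25 - 62) = -98*(-1549/25) = 151802/25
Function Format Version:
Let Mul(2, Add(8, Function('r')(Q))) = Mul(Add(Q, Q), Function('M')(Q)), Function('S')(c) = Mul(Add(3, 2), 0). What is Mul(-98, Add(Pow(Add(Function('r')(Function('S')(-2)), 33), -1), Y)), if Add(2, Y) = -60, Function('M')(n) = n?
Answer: Rational(151802, 25) ≈ 6072.1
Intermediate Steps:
Function('S')(c) = 0 (Function('S')(c) = Mul(5, 0) = 0)
Y = -62 (Y = Add(-2, -60) = -62)
Function('r')(Q) = Add(-8, Pow(Q, 2)) (Function('r')(Q) = Add(-8, Mul(Rational(1, 2), Mul(Add(Q, Q), Q))) = Add(-8, Mul(Rational(1, 2), Mul(Mul(2, Q), Q))) = Add(-8, Mul(Rational(1, 2), Mul(2, Pow(Q, 2)))) = Add(-8, Pow(Q, 2)))
Mul(-98, Add(Pow(Add(Function('r')(Function('S')(-2)), 33), -1), Y)) = Mul(-98, Add(Pow(Add(Add(-8, Pow(0, 2)), 33), -1), -62)) = Mul(-98, Add(Pow(Add(Add(-8, 0), 33), -1), -62)) = Mul(-98, Add(Pow(Add(-8, 33), -1), -62)) = Mul(-98, Add(Pow(25, -1), -62)) = Mul(-98, Add(Rational(1, 25), -62)) = Mul(-98, Rational(-1549, 25)) = Rational(151802, 25)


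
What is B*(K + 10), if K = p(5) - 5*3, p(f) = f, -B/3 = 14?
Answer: 0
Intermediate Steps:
B = -42 (B = -3*14 = -42)
K = -10 (K = 5 - 5*3 = 5 - 15 = -10)
B*(K + 10) = -42*(-10 + 10) = -42*0 = 0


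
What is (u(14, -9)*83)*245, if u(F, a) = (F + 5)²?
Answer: 7340935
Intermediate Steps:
u(F, a) = (5 + F)²
(u(14, -9)*83)*245 = ((5 + 14)²*83)*245 = (19²*83)*245 = (361*83)*245 = 29963*245 = 7340935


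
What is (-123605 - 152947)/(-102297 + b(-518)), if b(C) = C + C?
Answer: 276552/103333 ≈ 2.6763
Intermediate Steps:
b(C) = 2*C
(-123605 - 152947)/(-102297 + b(-518)) = (-123605 - 152947)/(-102297 + 2*(-518)) = -276552/(-102297 - 1036) = -276552/(-103333) = -276552*(-1/103333) = 276552/103333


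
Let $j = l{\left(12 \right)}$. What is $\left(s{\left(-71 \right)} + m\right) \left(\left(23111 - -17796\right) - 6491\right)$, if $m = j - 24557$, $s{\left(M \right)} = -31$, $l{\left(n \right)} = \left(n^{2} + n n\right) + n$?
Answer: $-835895808$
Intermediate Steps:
$l{\left(n \right)} = n + 2 n^{2}$ ($l{\left(n \right)} = \left(n^{2} + n^{2}\right) + n = 2 n^{2} + n = n + 2 n^{2}$)
$j = 300$ ($j = 12 \left(1 + 2 \cdot 12\right) = 12 \left(1 + 24\right) = 12 \cdot 25 = 300$)
$m = -24257$ ($m = 300 - 24557 = -24257$)
$\left(s{\left(-71 \right)} + m\right) \left(\left(23111 - -17796\right) - 6491\right) = \left(-31 - 24257\right) \left(\left(23111 - -17796\right) - 6491\right) = - 24288 \left(\left(23111 + 17796\right) - 6491\right) = - 24288 \left(40907 - 6491\right) = \left(-24288\right) 34416 = -835895808$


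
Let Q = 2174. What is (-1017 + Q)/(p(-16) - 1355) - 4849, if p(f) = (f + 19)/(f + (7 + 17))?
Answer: -52557869/10837 ≈ -4849.9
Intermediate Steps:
p(f) = (19 + f)/(24 + f) (p(f) = (19 + f)/(f + 24) = (19 + f)/(24 + f))
(-1017 + Q)/(p(-16) - 1355) - 4849 = (-1017 + 2174)/((19 - 16)/(24 - 16) - 1355) - 4849 = 1157/(3/8 - 1355) - 4849 = 1157/(-10837/8) - 4849 = 1157*(-8/10837) - 4849 = -9256/10837 - 4849 = -52557869/10837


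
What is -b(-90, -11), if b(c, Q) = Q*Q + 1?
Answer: -122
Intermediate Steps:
b(c, Q) = 1 + Q² (b(c, Q) = Q² + 1 = 1 + Q²)
-b(-90, -11) = -(1 + (-11)²) = -(1 + 121) = -1*122 = -122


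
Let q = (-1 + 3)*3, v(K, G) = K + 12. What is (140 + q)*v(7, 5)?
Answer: 2774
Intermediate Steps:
v(K, G) = 12 + K
q = 6 (q = 2*3 = 6)
(140 + q)*v(7, 5) = (140 + 6)*(12 + 7) = 146*19 = 2774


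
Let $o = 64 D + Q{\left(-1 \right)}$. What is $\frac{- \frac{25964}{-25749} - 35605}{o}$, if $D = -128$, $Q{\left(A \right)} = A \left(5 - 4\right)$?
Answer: $\frac{916767181}{210961557} \approx 4.3457$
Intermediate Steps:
$Q{\left(A \right)} = A$ ($Q{\left(A \right)} = A 1 = A$)
$o = -8193$ ($o = 64 \left(-128\right) - 1 = -8192 - 1 = -8193$)
$\frac{- \frac{25964}{-25749} - 35605}{o} = \frac{- \frac{25964}{-25749} - 35605}{-8193} = \left(\left(-25964\right) \left(- \frac{1}{25749}\right) - 35605\right) \left(- \frac{1}{8193}\right) = \left(\frac{25964}{25749} - 35605\right) \left(- \frac{1}{8193}\right) = \left(- \frac{916767181}{25749}\right) \left(- \frac{1}{8193}\right) = \frac{916767181}{210961557}$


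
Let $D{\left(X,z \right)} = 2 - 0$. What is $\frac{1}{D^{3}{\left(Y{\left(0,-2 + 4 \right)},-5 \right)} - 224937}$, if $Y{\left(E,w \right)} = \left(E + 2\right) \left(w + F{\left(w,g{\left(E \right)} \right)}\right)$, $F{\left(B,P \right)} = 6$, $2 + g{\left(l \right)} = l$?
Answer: $- \frac{1}{224929} \approx -4.4459 \cdot 10^{-6}$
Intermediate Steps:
$g{\left(l \right)} = -2 + l$
$Y{\left(E,w \right)} = \left(2 + E\right) \left(6 + w\right)$ ($Y{\left(E,w \right)} = \left(E + 2\right) \left(w + 6\right) = \left(2 + E\right) \left(6 + w\right)$)
$D{\left(X,z \right)} = 2$ ($D{\left(X,z \right)} = 2 + 0 = 2$)
$\frac{1}{D^{3}{\left(Y{\left(0,-2 + 4 \right)},-5 \right)} - 224937} = \frac{1}{2^{3} - 224937} = \frac{1}{8 - 224937} = \frac{1}{-224929} = - \frac{1}{224929}$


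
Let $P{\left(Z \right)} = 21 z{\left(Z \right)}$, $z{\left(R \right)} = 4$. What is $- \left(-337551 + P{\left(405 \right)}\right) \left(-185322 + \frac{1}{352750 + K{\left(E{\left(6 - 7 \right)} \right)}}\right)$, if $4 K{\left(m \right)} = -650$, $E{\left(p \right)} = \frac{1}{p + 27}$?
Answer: $- \frac{44101686368385516}{705175} \approx -6.254 \cdot 10^{10}$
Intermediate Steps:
$E{\left(p \right)} = \frac{1}{27 + p}$
$K{\left(m \right)} = - \frac{325}{2}$ ($K{\left(m \right)} = \frac{1}{4} \left(-650\right) = - \frac{325}{2}$)
$P{\left(Z \right)} = 84$ ($P{\left(Z \right)} = 21 \cdot 4 = 84$)
$- \left(-337551 + P{\left(405 \right)}\right) \left(-185322 + \frac{1}{352750 + K{\left(E{\left(6 - 7 \right)} \right)}}\right) = - \left(-337551 + 84\right) \left(-185322 + \frac{1}{352750 - \frac{325}{2}}\right) = - \left(-337467\right) \left(-185322 + \frac{1}{\frac{705175}{2}}\right) = - \left(-337467\right) \left(-185322 + \frac{2}{705175}\right) = - \frac{\left(-337467\right) \left(-130684441348\right)}{705175} = \left(-1\right) \frac{44101686368385516}{705175} = - \frac{44101686368385516}{705175}$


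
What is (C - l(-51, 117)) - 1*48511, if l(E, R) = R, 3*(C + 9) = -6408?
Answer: -50773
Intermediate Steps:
C = -2145 (C = -9 + (⅓)*(-6408) = -9 - 2136 = -2145)
(C - l(-51, 117)) - 1*48511 = (-2145 - 1*117) - 1*48511 = (-2145 - 117) - 48511 = -2262 - 48511 = -50773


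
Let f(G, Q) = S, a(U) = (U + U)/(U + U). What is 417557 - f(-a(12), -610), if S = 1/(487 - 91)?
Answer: 165352571/396 ≈ 4.1756e+5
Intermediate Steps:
a(U) = 1 (a(U) = (2*U)/((2*U)) = (2*U)*(1/(2*U)) = 1)
S = 1/396 ≈ 0.0025253
f(G, Q) = 1/396
417557 - f(-a(12), -610) = 417557 - 1*1/396 = 417557 - 1/396 = 165352571/396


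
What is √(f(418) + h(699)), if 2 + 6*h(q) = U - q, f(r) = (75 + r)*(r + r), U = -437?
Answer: 5*√148305/3 ≈ 641.84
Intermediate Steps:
f(r) = 2*r*(75 + r) (f(r) = (75 + r)*(2*r) = 2*r*(75 + r))
h(q) = -439/6 - q/6 (h(q) = -⅓ + (-437 - q)/6 = -⅓ + (-437/6 - q/6) = -439/6 - q/6)
√(f(418) + h(699)) = √(2*418*(75 + 418) + (-439/6 - ⅙*699)) = √(2*418*493 + (-439/6 - 233/2)) = √(412148 - 569/3) = √(1235875/3) = 5*√148305/3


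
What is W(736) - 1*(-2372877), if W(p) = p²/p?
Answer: 2373613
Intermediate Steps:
W(p) = p
W(736) - 1*(-2372877) = 736 - 1*(-2372877) = 736 + 2372877 = 2373613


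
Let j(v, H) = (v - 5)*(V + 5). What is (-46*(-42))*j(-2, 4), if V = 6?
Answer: -148764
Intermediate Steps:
j(v, H) = -55 + 11*v (j(v, H) = (v - 5)*(6 + 5) = (-5 + v)*11 = -55 + 11*v)
(-46*(-42))*j(-2, 4) = (-46*(-42))*(-55 + 11*(-2)) = 1932*(-55 - 22) = 1932*(-77) = -148764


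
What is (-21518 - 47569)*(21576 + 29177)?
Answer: -3506372511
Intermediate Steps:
(-21518 - 47569)*(21576 + 29177) = -69087*50753 = -3506372511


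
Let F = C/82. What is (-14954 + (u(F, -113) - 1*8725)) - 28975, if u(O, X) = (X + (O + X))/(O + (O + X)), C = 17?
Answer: -486083213/9232 ≈ -52652.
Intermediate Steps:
F = 17/82 ≈ 0.20732
u(O, X) = (O + 2*X)/(X + 2*O)
(-14954 + (u(F, -113) - 1*8725)) - 28975 = (-14954 + ((17/82 + 2*(-113))/(-113 + 2*(17/82)) - 1*8725)) - 28975 = (-14954 + ((17/82 - 226)/(-113 + 17/41) - 8725)) - 28975 = (-14954 + (-18515/82/(-4616/41) - 8725)) - 28975 = (-14954 + (-41/4616*(-18515/82) - 8725)) - 28975 = (-14954 + (18515/9232 - 8725)) - 28975 = (-14954 - 80530685/9232) - 28975 = -218586013/9232 - 28975 = -486083213/9232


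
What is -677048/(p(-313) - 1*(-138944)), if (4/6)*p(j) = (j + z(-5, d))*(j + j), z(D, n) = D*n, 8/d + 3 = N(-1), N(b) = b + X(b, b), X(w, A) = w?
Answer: -677048/425339 ≈ -1.5918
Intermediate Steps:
N(b) = 2*b (N(b) = b + b = 2*b)
d = -8/5 (d = 8/(-3 + 2*(-1)) = 8/(-3 - 2) = 8/(-5) = 8*(-⅕) = -8/5 ≈ -1.6000)
p(j) = 3*j*(8 + j) (p(j) = 3*((j - 5*(-8/5))*(j + j))/2 = 3*((j + 8)*(2*j))/2 = 3*((8 + j)*(2*j))/2 = 3*(2*j*(8 + j))/2 = 3*j*(8 + j))
-677048/(p(-313) - 1*(-138944)) = -677048/(3*(-313)*(8 - 313) - 1*(-138944)) = -677048/(3*(-313)*(-305) + 138944) = -677048/(286395 + 138944) = -677048/425339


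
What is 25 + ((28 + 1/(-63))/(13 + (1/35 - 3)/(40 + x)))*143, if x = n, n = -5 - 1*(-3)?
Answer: 1991060/5949 ≈ 334.69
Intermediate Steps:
n = -2 (n = -5 + 3 = -2)
x = -2
25 + ((28 + 1/(-63))/(13 + (1/35 - 3)/(40 + x)))*143 = 25 + ((28 + 1/(-63))/(13 + (1/35 - 3)/(40 - 2)))*143 = 25 + ((28 - 1/63)/(13 + (1/35 - 3)/38))*143 = 25 + (1763/(63*(13 - 104/35*1/38)))*143 = 25 + (1763/(63*(13 - 52/665)))*143 = 25 + (1763/(63*(8593/665)))*143 = 25 + ((1763/63)*(665/8593))*143 = 25 + (167485/77337)*143 = 25 + 1842335/5949 = 1991060/5949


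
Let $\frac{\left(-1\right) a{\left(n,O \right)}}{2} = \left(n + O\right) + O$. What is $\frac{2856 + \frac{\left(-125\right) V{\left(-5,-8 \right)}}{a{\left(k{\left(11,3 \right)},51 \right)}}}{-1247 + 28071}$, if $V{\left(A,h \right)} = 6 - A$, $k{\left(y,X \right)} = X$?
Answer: $\frac{120227}{1126608} \approx 0.10672$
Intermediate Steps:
$a{\left(n,O \right)} = - 4 O - 2 n$ ($a{\left(n,O \right)} = - 2 \left(\left(n + O\right) + O\right) = - 2 \left(\left(O + n\right) + O\right) = - 2 \left(n + 2 O\right) = - 4 O - 2 n$)
$\frac{2856 + \frac{\left(-125\right) V{\left(-5,-8 \right)}}{a{\left(k{\left(11,3 \right)},51 \right)}}}{-1247 + 28071} = \frac{2856 + \frac{\left(-125\right) \left(6 - -5\right)}{\left(-4\right) 51 - 6}}{-1247 + 28071} = \frac{2856 + \frac{\left(-125\right) \left(6 + 5\right)}{-204 - 6}}{26824} = \left(2856 + \frac{\left(-125\right) 11}{-210}\right) \frac{1}{26824} = \left(2856 - - \frac{275}{42}\right) \frac{1}{26824} = \left(2856 + \frac{275}{42}\right) \frac{1}{26824} = \frac{120227}{42} \cdot \frac{1}{26824} = \frac{120227}{1126608}$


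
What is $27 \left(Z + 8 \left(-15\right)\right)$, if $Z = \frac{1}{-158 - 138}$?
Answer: $- \frac{959067}{296} \approx -3240.1$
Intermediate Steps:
$Z = - \frac{1}{296}$ ($Z = \frac{1}{-296} = - \frac{1}{296} \approx -0.0033784$)
$27 \left(Z + 8 \left(-15\right)\right) = 27 \left(- \frac{1}{296} + 8 \left(-15\right)\right) = 27 \left(- \frac{1}{296} - 120\right) = 27 \left(- \frac{35521}{296}\right) = - \frac{959067}{296}$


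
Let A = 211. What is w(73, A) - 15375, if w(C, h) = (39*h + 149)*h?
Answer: 1752383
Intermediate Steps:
w(C, h) = h*(149 + 39*h) (w(C, h) = (149 + 39*h)*h = h*(149 + 39*h))
w(73, A) - 15375 = 211*(149 + 39*211) - 15375 = 211*(149 + 8229) - 15375 = 211*8378 - 15375 = 1767758 - 15375 = 1752383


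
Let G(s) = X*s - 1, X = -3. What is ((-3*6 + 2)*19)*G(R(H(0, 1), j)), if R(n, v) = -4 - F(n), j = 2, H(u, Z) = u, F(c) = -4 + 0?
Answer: 304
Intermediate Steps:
F(c) = -4
R(n, v) = 0 (R(n, v) = -4 - 1*(-4) = -4 + 4 = 0)
G(s) = -1 - 3*s (G(s) = -3*s - 1 = -1 - 3*s)
((-3*6 + 2)*19)*G(R(H(0, 1), j)) = ((-3*6 + 2)*19)*(-1 - 3*0) = ((-18 + 2)*19)*(-1 + 0) = -16*19*(-1) = -304*(-1) = 304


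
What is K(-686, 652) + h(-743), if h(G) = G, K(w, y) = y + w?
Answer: -777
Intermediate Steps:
K(w, y) = w + y
K(-686, 652) + h(-743) = (-686 + 652) - 743 = -34 - 743 = -777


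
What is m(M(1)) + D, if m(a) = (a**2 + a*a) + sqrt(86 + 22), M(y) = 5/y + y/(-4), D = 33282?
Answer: 266617/8 + 6*sqrt(3) ≈ 33338.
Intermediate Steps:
M(y) = 5/y - y/4 (M(y) = 5/y + y*(-1/4) = 5/y - y/4)
m(a) = 2*a**2 + 6*sqrt(3) (m(a) = (a**2 + a**2) + sqrt(108) = 2*a**2 + 6*sqrt(3))
m(M(1)) + D = (2*(5/1 - 1/4*1)**2 + 6*sqrt(3)) + 33282 = (2*(5*1 - 1/4)**2 + 6*sqrt(3)) + 33282 = (2*(5 - 1/4)**2 + 6*sqrt(3)) + 33282 = (2*(19/4)**2 + 6*sqrt(3)) + 33282 = (2*(361/16) + 6*sqrt(3)) + 33282 = (361/8 + 6*sqrt(3)) + 33282 = 266617/8 + 6*sqrt(3)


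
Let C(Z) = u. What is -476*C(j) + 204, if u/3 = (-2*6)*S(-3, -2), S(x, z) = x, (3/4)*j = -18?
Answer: -51204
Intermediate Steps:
j = -24 (j = (4/3)*(-18) = -24)
u = 108 (u = 3*(-2*6*(-3)) = 3*(-12*(-3)) = 3*36 = 108)
C(Z) = 108
-476*C(j) + 204 = -476*108 + 204 = -51408 + 204 = -51204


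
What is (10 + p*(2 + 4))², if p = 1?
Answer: 256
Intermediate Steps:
(10 + p*(2 + 4))² = (10 + 1*(2 + 4))² = (10 + 1*6)² = (10 + 6)² = 16² = 256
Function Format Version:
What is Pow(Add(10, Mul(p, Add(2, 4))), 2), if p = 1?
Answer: 256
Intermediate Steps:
Pow(Add(10, Mul(p, Add(2, 4))), 2) = Pow(Add(10, Mul(1, Add(2, 4))), 2) = Pow(Add(10, Mul(1, 6)), 2) = Pow(Add(10, 6), 2) = Pow(16, 2) = 256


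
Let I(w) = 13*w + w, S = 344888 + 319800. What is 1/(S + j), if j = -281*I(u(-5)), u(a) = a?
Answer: 1/684358 ≈ 1.4612e-6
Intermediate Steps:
S = 664688
I(w) = 14*w
j = 19670 (j = -3934*(-5) = -281*(-70) = 19670)
1/(S + j) = 1/(664688 + 19670) = 1/684358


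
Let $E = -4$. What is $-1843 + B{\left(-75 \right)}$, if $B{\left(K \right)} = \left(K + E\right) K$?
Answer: $4082$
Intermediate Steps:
$B{\left(K \right)} = K \left(-4 + K\right)$ ($B{\left(K \right)} = \left(K - 4\right) K = \left(-4 + K\right) K = K \left(-4 + K\right)$)
$-1843 + B{\left(-75 \right)} = -1843 - 75 \left(-4 - 75\right) = -1843 - -5925 = -1843 + 5925 = 4082$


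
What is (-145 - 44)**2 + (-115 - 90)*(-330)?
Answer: 103371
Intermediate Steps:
(-145 - 44)**2 + (-115 - 90)*(-330) = (-189)**2 - 205*(-330) = 35721 + 67650 = 103371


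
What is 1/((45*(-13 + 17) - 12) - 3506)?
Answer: -1/3338 ≈ -0.00029958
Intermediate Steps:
1/((45*(-13 + 17) - 12) - 3506) = 1/((45*4 - 12) - 3506) = 1/((180 - 12) - 3506) = 1/(168 - 3506) = 1/(-3338) = -1/3338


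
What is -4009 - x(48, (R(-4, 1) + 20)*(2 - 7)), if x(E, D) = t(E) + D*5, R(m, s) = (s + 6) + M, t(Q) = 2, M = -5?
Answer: -3461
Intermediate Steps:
R(m, s) = 1 + s (R(m, s) = (s + 6) - 5 = (6 + s) - 5 = 1 + s)
x(E, D) = 2 + 5*D (x(E, D) = 2 + D*5 = 2 + 5*D)
-4009 - x(48, (R(-4, 1) + 20)*(2 - 7)) = -4009 - (2 + 5*(((1 + 1) + 20)*(2 - 7))) = -4009 - (2 + 5*((2 + 20)*(-5))) = -4009 - (2 + 5*(22*(-5))) = -4009 - (2 + 5*(-110)) = -4009 - (2 - 550) = -4009 - 1*(-548) = -4009 + 548 = -3461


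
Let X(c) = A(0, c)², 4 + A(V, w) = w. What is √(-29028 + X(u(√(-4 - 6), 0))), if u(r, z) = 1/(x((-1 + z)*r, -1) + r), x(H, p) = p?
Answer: √((-261117 - 58016*I*√10)/(9 + 2*I*√10)) ≈ 0.0069 + 170.33*I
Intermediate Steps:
A(V, w) = -4 + w
u(r, z) = 1/(-1 + r)
X(c) = (-4 + c)²
√(-29028 + X(u(√(-4 - 6), 0))) = √(-29028 + (-4 + 1/(-1 + √(-4 - 6)))²) = √(-29028 + (-4 + 1/(-1 + √(-10)))²) = √(-29028 + (-4 + 1/(-1 + I*√10))²)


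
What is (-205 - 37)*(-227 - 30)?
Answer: 62194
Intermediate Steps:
(-205 - 37)*(-227 - 30) = -242*(-257) = 62194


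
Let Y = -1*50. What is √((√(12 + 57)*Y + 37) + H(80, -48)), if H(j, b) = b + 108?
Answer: √(97 - 50*√69) ≈ 17.842*I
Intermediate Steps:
Y = -50
H(j, b) = 108 + b
√((√(12 + 57)*Y + 37) + H(80, -48)) = √((√(12 + 57)*(-50) + 37) + (108 - 48)) = √((√69*(-50) + 37) + 60) = √((-50*√69 + 37) + 60) = √((37 - 50*√69) + 60) = √(97 - 50*√69)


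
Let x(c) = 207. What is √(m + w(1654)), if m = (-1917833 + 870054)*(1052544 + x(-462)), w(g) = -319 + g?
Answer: I*√1103050388694 ≈ 1.0503e+6*I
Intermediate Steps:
m = -1103050390029 (m = (-1917833 + 870054)*(1052544 + 207) = -1047779*1052751 = -1103050390029)
√(m + w(1654)) = √(-1103050390029 + (-319 + 1654)) = √(-1103050390029 + 1335) = √(-1103050388694) = I*√1103050388694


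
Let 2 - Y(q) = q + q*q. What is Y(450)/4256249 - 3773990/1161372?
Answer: -8149369644083/2471544206814 ≈ -3.2973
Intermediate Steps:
Y(q) = 2 - q - q**2 (Y(q) = 2 - (q + q*q) = 2 - (q + q**2) = 2 + (-q - q**2) = 2 - q - q**2)
Y(450)/4256249 - 3773990/1161372 = (2 - 1*450 - 1*450**2)/4256249 - 3773990/1161372 = (2 - 450 - 1*202500)*(1/4256249) - 3773990*1/1161372 = (2 - 450 - 202500)*(1/4256249) - 1886995/580686 = -202948*1/4256249 - 1886995/580686 = -202948/4256249 - 1886995/580686 = -8149369644083/2471544206814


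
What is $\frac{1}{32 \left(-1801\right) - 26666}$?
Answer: $- \frac{1}{84298} \approx -1.1863 \cdot 10^{-5}$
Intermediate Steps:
$\frac{1}{32 \left(-1801\right) - 26666} = \frac{1}{-57632 - 26666} = \frac{1}{-84298} = - \frac{1}{84298}$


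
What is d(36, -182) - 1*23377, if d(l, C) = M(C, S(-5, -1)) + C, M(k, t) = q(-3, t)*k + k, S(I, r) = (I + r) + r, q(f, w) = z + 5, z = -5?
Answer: -23741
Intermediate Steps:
q(f, w) = 0 (q(f, w) = -5 + 5 = 0)
S(I, r) = I + 2*r
M(k, t) = k (M(k, t) = 0*k + k = 0 + k = k)
d(l, C) = 2*C (d(l, C) = C + C = 2*C)
d(36, -182) - 1*23377 = 2*(-182) - 1*23377 = -364 - 23377 = -23741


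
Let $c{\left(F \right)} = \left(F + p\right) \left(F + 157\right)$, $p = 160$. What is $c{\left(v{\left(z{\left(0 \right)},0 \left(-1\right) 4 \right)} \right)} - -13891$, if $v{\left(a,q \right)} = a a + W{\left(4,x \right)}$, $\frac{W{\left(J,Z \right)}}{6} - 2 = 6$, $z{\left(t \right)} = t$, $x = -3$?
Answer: $56531$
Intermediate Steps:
$W{\left(J,Z \right)} = 48$ ($W{\left(J,Z \right)} = 12 + 6 \cdot 6 = 12 + 36 = 48$)
$v{\left(a,q \right)} = 48 + a^{2}$ ($v{\left(a,q \right)} = a a + 48 = a^{2} + 48 = 48 + a^{2}$)
$c{\left(F \right)} = \left(157 + F\right) \left(160 + F\right)$ ($c{\left(F \right)} = \left(F + 160\right) \left(F + 157\right) = \left(160 + F\right) \left(157 + F\right) = \left(157 + F\right) \left(160 + F\right)$)
$c{\left(v{\left(z{\left(0 \right)},0 \left(-1\right) 4 \right)} \right)} - -13891 = \left(25120 + \left(48 + 0^{2}\right)^{2} + 317 \left(48 + 0^{2}\right)\right) - -13891 = \left(25120 + \left(48 + 0\right)^{2} + 317 \left(48 + 0\right)\right) + 13891 = \left(25120 + 48^{2} + 317 \cdot 48\right) + 13891 = \left(25120 + 2304 + 15216\right) + 13891 = 42640 + 13891 = 56531$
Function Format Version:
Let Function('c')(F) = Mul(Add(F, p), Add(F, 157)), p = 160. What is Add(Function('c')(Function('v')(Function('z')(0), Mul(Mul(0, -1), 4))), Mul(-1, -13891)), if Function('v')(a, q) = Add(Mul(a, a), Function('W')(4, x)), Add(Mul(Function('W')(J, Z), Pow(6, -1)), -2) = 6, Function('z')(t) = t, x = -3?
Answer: 56531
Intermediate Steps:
Function('W')(J, Z) = 48 (Function('W')(J, Z) = Add(12, Mul(6, 6)) = Add(12, 36) = 48)
Function('v')(a, q) = Add(48, Pow(a, 2)) (Function('v')(a, q) = Add(Mul(a, a), 48) = Add(Pow(a, 2), 48) = Add(48, Pow(a, 2)))
Function('c')(F) = Mul(Add(157, F), Add(160, F)) (Function('c')(F) = Mul(Add(F, 160), Add(F, 157)) = Mul(Add(160, F), Add(157, F)) = Mul(Add(157, F), Add(160, F)))
Add(Function('c')(Function('v')(Function('z')(0), Mul(Mul(0, -1), 4))), Mul(-1, -13891)) = Add(Add(25120, Pow(Add(48, Pow(0, 2)), 2), Mul(317, Add(48, Pow(0, 2)))), Mul(-1, -13891)) = Add(Add(25120, Pow(Add(48, 0), 2), Mul(317, Add(48, 0))), 13891) = Add(Add(25120, Pow(48, 2), Mul(317, 48)), 13891) = Add(Add(25120, 2304, 15216), 13891) = Add(42640, 13891) = 56531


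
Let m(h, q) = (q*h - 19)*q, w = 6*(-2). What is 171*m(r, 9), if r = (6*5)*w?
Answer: -5015601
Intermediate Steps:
w = -12
r = -360 (r = (6*5)*(-12) = 30*(-12) = -360)
m(h, q) = q*(-19 + h*q) (m(h, q) = (h*q - 19)*q = (-19 + h*q)*q = q*(-19 + h*q))
171*m(r, 9) = 171*(9*(-19 - 360*9)) = 171*(9*(-19 - 3240)) = 171*(9*(-3259)) = 171*(-29331) = -5015601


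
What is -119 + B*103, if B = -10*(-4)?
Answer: 4001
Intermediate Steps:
B = 40
-119 + B*103 = -119 + 40*103 = -119 + 4120 = 4001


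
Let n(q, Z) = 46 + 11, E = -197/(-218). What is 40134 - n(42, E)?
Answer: 40077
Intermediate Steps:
E = 197/218 (E = -197*(-1/218) = 197/218 ≈ 0.90367)
n(q, Z) = 57
40134 - n(42, E) = 40134 - 1*57 = 40134 - 57 = 40077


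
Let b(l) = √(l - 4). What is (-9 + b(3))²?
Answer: (9 - I)² ≈ 80.0 - 18.0*I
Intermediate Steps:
b(l) = √(-4 + l)
(-9 + b(3))² = (-9 + √(-4 + 3))² = (-9 + √(-1))² = (-9 + I)²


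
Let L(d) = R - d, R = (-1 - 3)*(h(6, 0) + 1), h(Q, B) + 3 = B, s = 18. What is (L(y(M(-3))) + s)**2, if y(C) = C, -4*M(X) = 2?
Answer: 2809/4 ≈ 702.25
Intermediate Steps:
h(Q, B) = -3 + B
M(X) = -1/2 (M(X) = -1/4*2 = -1/2)
R = 8 (R = (-1 - 3)*((-3 + 0) + 1) = -4*(-3 + 1) = -4*(-2) = 8)
L(d) = 8 - d
(L(y(M(-3))) + s)**2 = ((8 - 1*(-1/2)) + 18)**2 = ((8 + 1/2) + 18)**2 = (17/2 + 18)**2 = (53/2)**2 = 2809/4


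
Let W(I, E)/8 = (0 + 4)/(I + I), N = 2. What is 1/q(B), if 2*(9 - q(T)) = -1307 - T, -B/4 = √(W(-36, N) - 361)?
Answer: 23850/15852673 + 24*I*√3253/15852673 ≈ 0.0015045 + 8.6348e-5*I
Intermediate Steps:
W(I, E) = 16/I (W(I, E) = 8*((0 + 4)/(I + I)) = 8*(4/((2*I))) = 8*(4*(1/(2*I))) = 8*(2/I) = 16/I)
B = -4*I*√3253/3 (B = -4*√(16/(-36) - 361) = -4*√(16*(-1/36) - 361) = -4*√(-4/9 - 361) = -4*I*√3253/3 ≈ -76.047*I)
q(T) = 1325/2 + T/2 (q(T) = 9 - (-1307 - T)/2 = 9 + (1307/2 + T/2) = 1325/2 + T/2)
1/q(B) = 1/(1325/2 + (-4*I*√3253/3)/2) = 1/(1325/2 - 2*I*√3253/3)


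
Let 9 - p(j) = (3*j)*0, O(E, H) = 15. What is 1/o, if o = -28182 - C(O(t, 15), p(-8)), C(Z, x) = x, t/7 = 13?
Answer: -1/28191 ≈ -3.5472e-5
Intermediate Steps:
t = 91 (t = 7*13 = 91)
p(j) = 9 (p(j) = 9 - 3*j*0 = 9 - 1*0 = 9 + 0 = 9)
o = -28191 (o = -28182 - 1*9 = -28182 - 9 = -28191)
1/o = 1/(-28191) = -1/28191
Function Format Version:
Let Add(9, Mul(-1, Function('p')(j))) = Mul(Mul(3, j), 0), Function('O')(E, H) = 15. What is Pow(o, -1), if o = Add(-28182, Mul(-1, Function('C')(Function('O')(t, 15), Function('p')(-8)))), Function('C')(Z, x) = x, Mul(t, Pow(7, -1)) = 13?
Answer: Rational(-1, 28191) ≈ -3.5472e-5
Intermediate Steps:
t = 91 (t = Mul(7, 13) = 91)
Function('p')(j) = 9 (Function('p')(j) = Add(9, Mul(-1, Mul(Mul(3, j), 0))) = Add(9, Mul(-1, 0)) = Add(9, 0) = 9)
o = -28191 (o = Add(-28182, Mul(-1, 9)) = Add(-28182, -9) = -28191)
Pow(o, -1) = Pow(-28191, -1) = Rational(-1, 28191)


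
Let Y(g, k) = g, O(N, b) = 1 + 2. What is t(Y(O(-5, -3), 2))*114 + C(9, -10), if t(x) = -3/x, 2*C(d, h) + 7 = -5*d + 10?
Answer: -135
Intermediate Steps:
O(N, b) = 3
C(d, h) = 3/2 - 5*d/2 (C(d, h) = -7/2 + (-5*d + 10)/2 = -7/2 + (10 - 5*d)/2 = -7/2 + (5 - 5*d/2) = 3/2 - 5*d/2)
t(Y(O(-5, -3), 2))*114 + C(9, -10) = -3/3*114 + (3/2 - 5/2*9) = -3*⅓*114 + (3/2 - 45/2) = -1*114 - 21 = -114 - 21 = -135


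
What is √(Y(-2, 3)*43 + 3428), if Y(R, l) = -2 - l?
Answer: 3*√357 ≈ 56.683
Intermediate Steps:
√(Y(-2, 3)*43 + 3428) = √((-2 - 1*3)*43 + 3428) = √((-2 - 3)*43 + 3428) = √(-5*43 + 3428) = √(-215 + 3428) = √3213 = 3*√357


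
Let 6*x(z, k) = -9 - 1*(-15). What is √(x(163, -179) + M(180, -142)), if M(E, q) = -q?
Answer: √143 ≈ 11.958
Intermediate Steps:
x(z, k) = 1 (x(z, k) = (-9 - 1*(-15))/6 = (-9 + 15)/6 = (⅙)*6 = 1)
√(x(163, -179) + M(180, -142)) = √(1 - 1*(-142)) = √(1 + 142) = √143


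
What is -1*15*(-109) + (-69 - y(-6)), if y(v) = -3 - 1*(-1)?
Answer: 1568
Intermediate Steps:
y(v) = -2 (y(v) = -3 + 1 = -2)
-1*15*(-109) + (-69 - y(-6)) = -1*15*(-109) + (-69 - 1*(-2)) = -15*(-109) + (-69 + 2) = 1635 - 67 = 1568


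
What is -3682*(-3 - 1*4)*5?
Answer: 128870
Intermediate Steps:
-3682*(-3 - 1*4)*5 = -3682*(-3 - 4)*5 = -3682*(-7*5) = -(-128870) = -3682*(-35) = 128870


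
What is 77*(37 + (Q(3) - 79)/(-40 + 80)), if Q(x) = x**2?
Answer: 10857/4 ≈ 2714.3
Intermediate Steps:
77*(37 + (Q(3) - 79)/(-40 + 80)) = 77*(37 + (3**2 - 79)/(-40 + 80)) = 77*(37 + (9 - 79)/40) = 77*(37 - 70*1/40) = 77*(37 - 7/4) = 77*(141/4) = 10857/4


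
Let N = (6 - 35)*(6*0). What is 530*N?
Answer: 0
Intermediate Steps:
N = 0 (N = -29*0 = 0)
530*N = 530*0 = 0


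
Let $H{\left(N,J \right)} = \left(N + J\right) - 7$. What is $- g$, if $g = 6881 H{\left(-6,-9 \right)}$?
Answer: $151382$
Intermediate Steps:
$H{\left(N,J \right)} = -7 + J + N$ ($H{\left(N,J \right)} = \left(J + N\right) - 7 = -7 + J + N$)
$g = -151382$ ($g = 6881 \left(-7 - 9 - 6\right) = 6881 \left(-22\right) = -151382$)
$- g = \left(-1\right) \left(-151382\right) = 151382$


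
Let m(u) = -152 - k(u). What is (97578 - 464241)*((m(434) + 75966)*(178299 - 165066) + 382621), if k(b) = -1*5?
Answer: -368017984050024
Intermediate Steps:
k(b) = -5
m(u) = -147 (m(u) = -152 - 1*(-5) = -152 + 5 = -147)
(97578 - 464241)*((m(434) + 75966)*(178299 - 165066) + 382621) = (97578 - 464241)*((-147 + 75966)*(178299 - 165066) + 382621) = -366663*(75819*13233 + 382621) = -366663*(1003312827 + 382621) = -366663*1003695448 = -368017984050024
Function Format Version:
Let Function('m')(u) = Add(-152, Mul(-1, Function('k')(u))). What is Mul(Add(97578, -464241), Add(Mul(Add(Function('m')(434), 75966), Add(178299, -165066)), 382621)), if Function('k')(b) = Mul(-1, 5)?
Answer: -368017984050024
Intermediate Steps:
Function('k')(b) = -5
Function('m')(u) = -147 (Function('m')(u) = Add(-152, Mul(-1, -5)) = Add(-152, 5) = -147)
Mul(Add(97578, -464241), Add(Mul(Add(Function('m')(434), 75966), Add(178299, -165066)), 382621)) = Mul(Add(97578, -464241), Add(Mul(Add(-147, 75966), Add(178299, -165066)), 382621)) = Mul(-366663, Add(Mul(75819, 13233), 382621)) = Mul(-366663, Add(1003312827, 382621)) = Mul(-366663, 1003695448) = -368017984050024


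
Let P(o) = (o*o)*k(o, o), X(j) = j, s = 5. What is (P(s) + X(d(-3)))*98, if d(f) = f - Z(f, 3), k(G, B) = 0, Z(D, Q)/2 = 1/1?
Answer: -490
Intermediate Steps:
Z(D, Q) = 2 (Z(D, Q) = 2*(1/1) = 2*(1*1) = 2*1 = 2)
d(f) = -2 + f (d(f) = f - 1*2 = f - 2 = -2 + f)
P(o) = 0 (P(o) = (o*o)*0 = o²*0 = 0)
(P(s) + X(d(-3)))*98 = (0 + (-2 - 3))*98 = (0 - 5)*98 = -5*98 = -490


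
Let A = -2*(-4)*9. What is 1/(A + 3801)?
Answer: 1/3873 ≈ 0.00025820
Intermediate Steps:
A = 72 (A = 8*9 = 72)
1/(A + 3801) = 1/(72 + 3801) = 1/3873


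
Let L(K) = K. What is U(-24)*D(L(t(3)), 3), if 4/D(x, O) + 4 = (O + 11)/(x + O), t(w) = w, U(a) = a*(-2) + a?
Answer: -288/5 ≈ -57.600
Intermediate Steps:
U(a) = -a (U(a) = -2*a + a = -a)
D(x, O) = 4/(-4 + (11 + O)/(O + x)) (D(x, O) = 4/(-4 + (O + 11)/(x + O)) = 4/(-4 + (11 + O)/(O + x)))
U(-24)*D(L(t(3)), 3) = (-1*(-24))*(4*(-1*3 - 1*3)/(-11 + 3*3 + 4*3)) = 24*(4*(-3 - 3)/(-11 + 9 + 12)) = 24*(4*(-6)/10) = 24*(4*(1/10)*(-6)) = 24*(-12/5) = -288/5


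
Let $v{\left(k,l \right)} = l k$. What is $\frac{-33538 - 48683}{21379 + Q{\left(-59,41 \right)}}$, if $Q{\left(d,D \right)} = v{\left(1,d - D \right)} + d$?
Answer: $- \frac{82221}{21220} \approx -3.8747$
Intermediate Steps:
$v{\left(k,l \right)} = k l$
$Q{\left(d,D \right)} = - D + 2 d$ ($Q{\left(d,D \right)} = 1 \left(d - D\right) + d = \left(d - D\right) + d = - D + 2 d$)
$\frac{-33538 - 48683}{21379 + Q{\left(-59,41 \right)}} = \frac{-33538 - 48683}{21379 + \left(\left(-1\right) 41 + 2 \left(-59\right)\right)} = - \frac{82221}{21379 - 159} = - \frac{82221}{21220}$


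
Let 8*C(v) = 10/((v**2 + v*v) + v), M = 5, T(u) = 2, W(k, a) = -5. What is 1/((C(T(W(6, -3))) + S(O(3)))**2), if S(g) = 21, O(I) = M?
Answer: 64/28561 ≈ 0.0022408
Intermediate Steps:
O(I) = 5
C(v) = 5/(4*(v + 2*v**2)) (C(v) = (10/((v**2 + v*v) + v))/8 = (10/((v**2 + v**2) + v))/8 = (10/(2*v**2 + v))/8 = (10/(v + 2*v**2))/8 = 5/(4*(v + 2*v**2)))
1/((C(T(W(6, -3))) + S(O(3)))**2) = 1/(((5/4)/(2*(1 + 2*2)) + 21)**2) = 1/(((5/4)*(1/2)/(1 + 4) + 21)**2) = 1/(((5/4)*(1/2)/5 + 21)**2) = 1/(((5/4)*(1/2)*(1/5) + 21)**2) = 1/((1/8 + 21)**2) = 1/((169/8)**2) = 1/(28561/64) = 64/28561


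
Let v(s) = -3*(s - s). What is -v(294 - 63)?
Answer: 0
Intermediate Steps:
v(s) = 0 (v(s) = -3*0 = 0)
-v(294 - 63) = -1*0 = 0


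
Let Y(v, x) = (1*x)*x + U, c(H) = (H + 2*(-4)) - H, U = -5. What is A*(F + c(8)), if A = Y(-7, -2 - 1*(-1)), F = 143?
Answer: -540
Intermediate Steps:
c(H) = -8 (c(H) = (H - 8) - H = (-8 + H) - H = -8)
Y(v, x) = -5 + x**2 (Y(v, x) = (1*x)*x - 5 = x*x - 5 = x**2 - 5 = -5 + x**2)
A = -4 (A = -5 + (-2 - 1*(-1))**2 = -5 + (-2 + 1)**2 = -5 + (-1)**2 = -5 + 1 = -4)
A*(F + c(8)) = -4*(143 - 8) = -4*135 = -540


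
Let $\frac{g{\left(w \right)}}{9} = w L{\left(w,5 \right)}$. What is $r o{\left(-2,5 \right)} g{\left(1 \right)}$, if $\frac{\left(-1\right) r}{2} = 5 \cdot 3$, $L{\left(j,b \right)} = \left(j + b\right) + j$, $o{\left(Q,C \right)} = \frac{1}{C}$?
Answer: $-378$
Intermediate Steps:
$L{\left(j,b \right)} = b + 2 j$ ($L{\left(j,b \right)} = \left(b + j\right) + j = b + 2 j$)
$r = -30$ ($r = - 2 \cdot 5 \cdot 3 = \left(-2\right) 15 = -30$)
$g{\left(w \right)} = 9 w \left(5 + 2 w\right)$
$r o{\left(-2,5 \right)} g{\left(1 \right)} = - \frac{30}{5} \cdot 9 \cdot 1 \left(5 + 2 \cdot 1\right) = \left(-30\right) \frac{1}{5} \cdot 9 \cdot 1 \left(5 + 2\right) = - 6 \cdot 9 \cdot 1 \cdot 7 = \left(-6\right) 63 = -378$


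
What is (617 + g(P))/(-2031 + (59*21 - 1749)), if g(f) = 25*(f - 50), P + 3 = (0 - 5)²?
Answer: 83/2541 ≈ 0.032664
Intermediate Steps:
P = 22 (P = -3 + (0 - 5)² = -3 + (-5)² = -3 + 25 = 22)
g(f) = -1250 + 25*f (g(f) = 25*(-50 + f) = -1250 + 25*f)
(617 + g(P))/(-2031 + (59*21 - 1749)) = (617 + (-1250 + 25*22))/(-2031 + (59*21 - 1749)) = (617 + (-1250 + 550))/(-2031 + (1239 - 1749)) = (617 - 700)/(-2031 - 510) = -83/(-2541) = -83*(-1/2541) = 83/2541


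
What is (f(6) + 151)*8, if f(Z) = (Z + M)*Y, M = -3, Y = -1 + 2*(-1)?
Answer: 1136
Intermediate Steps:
Y = -3 (Y = -1 - 2 = -3)
f(Z) = 9 - 3*Z (f(Z) = (Z - 3)*(-3) = (-3 + Z)*(-3) = 9 - 3*Z)
(f(6) + 151)*8 = ((9 - 3*6) + 151)*8 = ((9 - 18) + 151)*8 = (-9 + 151)*8 = 142*8 = 1136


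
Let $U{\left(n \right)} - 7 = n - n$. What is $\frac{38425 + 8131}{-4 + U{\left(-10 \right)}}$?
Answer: $\frac{46556}{3} \approx 15519.0$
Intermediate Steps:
$U{\left(n \right)} = 7$ ($U{\left(n \right)} = 7 + \left(n - n\right) = 7 + 0 = 7$)
$\frac{38425 + 8131}{-4 + U{\left(-10 \right)}} = \frac{38425 + 8131}{-4 + 7} = \frac{46556}{3}$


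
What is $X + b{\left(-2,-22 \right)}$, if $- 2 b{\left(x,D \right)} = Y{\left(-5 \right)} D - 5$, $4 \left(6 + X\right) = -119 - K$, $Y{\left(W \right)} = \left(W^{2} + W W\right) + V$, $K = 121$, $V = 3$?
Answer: $\frac{1039}{2} \approx 519.5$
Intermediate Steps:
$Y{\left(W \right)} = 3 + 2 W^{2}$ ($Y{\left(W \right)} = \left(W^{2} + W W\right) + 3 = \left(W^{2} + W^{2}\right) + 3 = 2 W^{2} + 3 = 3 + 2 W^{2}$)
$X = -66$ ($X = -6 + \frac{-119 - 121}{4} = -6 + \frac{1}{4} \left(-240\right) = -6 - 60 = -66$)
$b{\left(x,D \right)} = \frac{5}{2} - \frac{53 D}{2}$ ($b{\left(x,D \right)} = - \frac{\left(3 + 2 \left(-5\right)^{2}\right) D - 5}{2} = - \frac{\left(3 + 2 \cdot 25\right) D - 5}{2} = - \frac{\left(3 + 50\right) D - 5}{2} = - \frac{53 D - 5}{2} = - \frac{-5 + 53 D}{2} = \frac{5}{2} - \frac{53 D}{2}$)
$X + b{\left(-2,-22 \right)} = -66 + \left(\frac{5}{2} - -583\right) = -66 + \left(\frac{5}{2} + 583\right) = -66 + \frac{1171}{2} = \frac{1039}{2}$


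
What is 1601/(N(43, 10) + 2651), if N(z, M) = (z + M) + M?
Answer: 1601/2714 ≈ 0.58990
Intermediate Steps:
N(z, M) = z + 2*M (N(z, M) = (M + z) + M = z + 2*M)
1601/(N(43, 10) + 2651) = 1601/((43 + 2*10) + 2651) = 1601/((43 + 20) + 2651) = 1601/(63 + 2651) = 1601/2714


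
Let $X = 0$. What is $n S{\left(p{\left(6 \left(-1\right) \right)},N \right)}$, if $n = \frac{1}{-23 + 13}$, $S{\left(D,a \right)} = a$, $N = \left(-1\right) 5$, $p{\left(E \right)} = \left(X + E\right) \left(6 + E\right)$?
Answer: $\frac{1}{2} \approx 0.5$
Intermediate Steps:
$p{\left(E \right)} = E \left(6 + E\right)$ ($p{\left(E \right)} = \left(0 + E\right) \left(6 + E\right) = E \left(6 + E\right)$)
$N = -5$
$n = - \frac{1}{10}$ ($n = \frac{1}{-10} = - \frac{1}{10} \approx -0.1$)
$n S{\left(p{\left(6 \left(-1\right) \right)},N \right)} = \left(- \frac{1}{10}\right) \left(-5\right) = \frac{1}{2}$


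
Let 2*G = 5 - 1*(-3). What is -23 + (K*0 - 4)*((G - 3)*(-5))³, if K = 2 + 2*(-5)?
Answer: 477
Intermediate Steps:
G = 4 (G = (5 - 1*(-3))/2 = (5 + 3)/2 = (½)*8 = 4)
K = -8 (K = 2 - 10 = -8)
-23 + (K*0 - 4)*((G - 3)*(-5))³ = -23 + (-8*0 - 4)*((4 - 3)*(-5))³ = -23 + (0 - 4)*(1*(-5))³ = -23 - 4*(-5)³ = -23 - 4*(-125) = -23 + 500 = 477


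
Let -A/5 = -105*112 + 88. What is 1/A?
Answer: 1/58360 ≈ 1.7135e-5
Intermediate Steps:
A = 58360 (A = -5*(-105*112 + 88) = -5*(-11760 + 88) = -5*(-11672) = 58360)
1/A = 1/58360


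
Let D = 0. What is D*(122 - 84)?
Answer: 0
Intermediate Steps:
D*(122 - 84) = 0*(122 - 84) = 0*38 = 0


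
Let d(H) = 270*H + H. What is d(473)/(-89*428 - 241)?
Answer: -128183/38333 ≈ -3.3439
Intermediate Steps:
d(H) = 271*H
d(473)/(-89*428 - 241) = (271*473)/(-89*428 - 241) = 128183/(-38092 - 241) = 128183/(-38333) = 128183*(-1/38333) = -128183/38333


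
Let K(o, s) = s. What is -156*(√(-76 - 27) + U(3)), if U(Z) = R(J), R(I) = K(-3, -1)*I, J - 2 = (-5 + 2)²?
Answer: 1716 - 156*I*√103 ≈ 1716.0 - 1583.2*I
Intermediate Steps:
J = 11 (J = 2 + (-5 + 2)² = 2 + (-3)² = 2 + 9 = 11)
R(I) = -I
U(Z) = -11 (U(Z) = -1*11 = -11)
-156*(√(-76 - 27) + U(3)) = -156*(√(-76 - 27) - 11) = -156*(√(-103) - 11) = -156*(I*√103 - 11) = -156*(-11 + I*√103) = 1716 - 156*I*√103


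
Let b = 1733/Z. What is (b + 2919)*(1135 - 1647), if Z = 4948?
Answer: -1848952960/1237 ≈ -1.4947e+6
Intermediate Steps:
b = 1733/4948 ≈ 0.35024
(b + 2919)*(1135 - 1647) = (1733/4948 + 2919)*(1135 - 1647) = (14444945/4948)*(-512) = -1848952960/1237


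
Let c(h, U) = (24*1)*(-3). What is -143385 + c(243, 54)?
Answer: -143457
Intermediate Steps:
c(h, U) = -72 (c(h, U) = 24*(-3) = -72)
-143385 + c(243, 54) = -143385 - 72 = -143457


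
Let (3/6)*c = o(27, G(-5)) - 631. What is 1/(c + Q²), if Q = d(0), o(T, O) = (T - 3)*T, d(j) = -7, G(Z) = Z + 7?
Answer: 1/83 ≈ 0.012048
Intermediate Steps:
G(Z) = 7 + Z
o(T, O) = T*(-3 + T) (o(T, O) = (-3 + T)*T = T*(-3 + T))
Q = -7
c = 34 (c = 2*(27*(-3 + 27) - 631) = 2*(27*24 - 631) = 2*(648 - 631) = 2*17 = 34)
1/(c + Q²) = 1/(34 + (-7)²) = 1/(34 + 49) = 1/83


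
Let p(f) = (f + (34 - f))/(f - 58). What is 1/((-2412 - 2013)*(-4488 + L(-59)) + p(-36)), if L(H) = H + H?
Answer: 47/957932833 ≈ 4.9064e-8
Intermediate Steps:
L(H) = 2*H
p(f) = 34/(-58 + f)
1/((-2412 - 2013)*(-4488 + L(-59)) + p(-36)) = 1/((-2412 - 2013)*(-4488 + 2*(-59)) + 34/(-58 - 36)) = 1/(-4425*(-4488 - 118) + 34/(-94)) = 1/(-4425*(-4606) + 34*(-1/94)) = 1/(20381550 - 17/47) = 1/(957932833/47) = 47/957932833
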